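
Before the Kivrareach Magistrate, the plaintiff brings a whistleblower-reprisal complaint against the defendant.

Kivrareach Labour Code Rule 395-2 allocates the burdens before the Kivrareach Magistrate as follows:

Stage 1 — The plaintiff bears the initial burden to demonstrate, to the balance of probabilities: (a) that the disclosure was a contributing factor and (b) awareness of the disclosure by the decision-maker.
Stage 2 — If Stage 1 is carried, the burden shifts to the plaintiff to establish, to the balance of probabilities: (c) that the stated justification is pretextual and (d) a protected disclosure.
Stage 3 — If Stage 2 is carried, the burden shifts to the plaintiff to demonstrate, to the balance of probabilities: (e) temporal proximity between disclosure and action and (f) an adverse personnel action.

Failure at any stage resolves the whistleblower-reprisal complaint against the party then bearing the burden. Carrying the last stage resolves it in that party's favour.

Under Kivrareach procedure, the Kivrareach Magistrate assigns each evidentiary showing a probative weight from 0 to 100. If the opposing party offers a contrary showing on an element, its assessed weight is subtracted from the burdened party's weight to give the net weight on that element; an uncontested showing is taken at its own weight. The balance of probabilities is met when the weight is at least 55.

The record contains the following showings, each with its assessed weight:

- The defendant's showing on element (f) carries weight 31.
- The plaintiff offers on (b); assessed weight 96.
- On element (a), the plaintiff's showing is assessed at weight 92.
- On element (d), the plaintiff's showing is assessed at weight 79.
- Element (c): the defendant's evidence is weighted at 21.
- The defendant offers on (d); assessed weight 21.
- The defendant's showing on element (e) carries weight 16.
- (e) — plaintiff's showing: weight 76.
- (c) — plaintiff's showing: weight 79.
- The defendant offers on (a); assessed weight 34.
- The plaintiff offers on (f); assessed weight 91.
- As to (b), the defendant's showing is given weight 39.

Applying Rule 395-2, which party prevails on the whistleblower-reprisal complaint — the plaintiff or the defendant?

At Stage 1 the plaintiff must meet the balance of probabilities (weight is at least 55): on (a) the weight is 92 less the opposing 34 gives net 58, ≥ 55, so (a) meets the standard; on (b) the weight is 96 less the opposing 39 gives net 57, which does reach 55, so (b) meets the standard.
  Stage 1 is satisfied; the plaintiff continues to bear the burden.
At Stage 2 the plaintiff must meet the balance of probabilities (weight is at least 55): on (c) the weight is 79 less the opposing 21 gives net 58, ≥ 55, so (c) meets the standard; on (d) the weight is 79 less the opposing 21 gives net 58, which does reach 55, so (d) meets the standard.
  Stage 2 is satisfied; the plaintiff continues to bear the burden.
At Stage 3 the plaintiff must meet the balance of probabilities (weight is at least 55): on (e) the weight is 76 less the opposing 16 gives net 60, ≥ 55, so (e) meets the standard; on (f) the weight is 91 less the opposing 31 gives net 60, which does reach 55, so (f) meets the standard.
  All elements met at the final stage.
Every stage carried; the plaintiff prevails.

plaintiff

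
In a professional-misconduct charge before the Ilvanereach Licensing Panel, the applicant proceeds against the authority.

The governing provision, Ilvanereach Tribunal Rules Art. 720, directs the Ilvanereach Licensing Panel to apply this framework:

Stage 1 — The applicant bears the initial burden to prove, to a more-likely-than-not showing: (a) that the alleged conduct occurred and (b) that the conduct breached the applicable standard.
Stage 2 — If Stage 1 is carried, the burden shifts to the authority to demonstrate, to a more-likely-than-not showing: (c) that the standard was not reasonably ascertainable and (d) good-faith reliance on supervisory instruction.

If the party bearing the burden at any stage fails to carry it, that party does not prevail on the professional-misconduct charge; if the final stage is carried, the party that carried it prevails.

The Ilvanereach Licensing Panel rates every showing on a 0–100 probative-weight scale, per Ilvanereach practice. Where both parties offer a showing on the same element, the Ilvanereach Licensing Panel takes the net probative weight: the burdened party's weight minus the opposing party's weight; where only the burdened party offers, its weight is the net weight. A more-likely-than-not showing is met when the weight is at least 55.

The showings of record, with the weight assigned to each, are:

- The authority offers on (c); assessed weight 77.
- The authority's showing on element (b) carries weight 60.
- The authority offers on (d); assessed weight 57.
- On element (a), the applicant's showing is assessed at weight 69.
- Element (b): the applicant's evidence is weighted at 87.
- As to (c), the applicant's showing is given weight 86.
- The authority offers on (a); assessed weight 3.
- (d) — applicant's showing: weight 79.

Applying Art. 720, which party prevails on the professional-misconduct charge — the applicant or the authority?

Stage 1 — burden on applicant; standard: a more-likely-than-not showing (weight is at least 55).
    (a): 69 − 3 = 66 ≥ 55 [met]
    (b): 87 − 60 = 27 < 55 [not met]
  Not every element is met, so the applicant fails to carry Stage 1.
The analysis ends at Stage 1; the authority prevails.

authority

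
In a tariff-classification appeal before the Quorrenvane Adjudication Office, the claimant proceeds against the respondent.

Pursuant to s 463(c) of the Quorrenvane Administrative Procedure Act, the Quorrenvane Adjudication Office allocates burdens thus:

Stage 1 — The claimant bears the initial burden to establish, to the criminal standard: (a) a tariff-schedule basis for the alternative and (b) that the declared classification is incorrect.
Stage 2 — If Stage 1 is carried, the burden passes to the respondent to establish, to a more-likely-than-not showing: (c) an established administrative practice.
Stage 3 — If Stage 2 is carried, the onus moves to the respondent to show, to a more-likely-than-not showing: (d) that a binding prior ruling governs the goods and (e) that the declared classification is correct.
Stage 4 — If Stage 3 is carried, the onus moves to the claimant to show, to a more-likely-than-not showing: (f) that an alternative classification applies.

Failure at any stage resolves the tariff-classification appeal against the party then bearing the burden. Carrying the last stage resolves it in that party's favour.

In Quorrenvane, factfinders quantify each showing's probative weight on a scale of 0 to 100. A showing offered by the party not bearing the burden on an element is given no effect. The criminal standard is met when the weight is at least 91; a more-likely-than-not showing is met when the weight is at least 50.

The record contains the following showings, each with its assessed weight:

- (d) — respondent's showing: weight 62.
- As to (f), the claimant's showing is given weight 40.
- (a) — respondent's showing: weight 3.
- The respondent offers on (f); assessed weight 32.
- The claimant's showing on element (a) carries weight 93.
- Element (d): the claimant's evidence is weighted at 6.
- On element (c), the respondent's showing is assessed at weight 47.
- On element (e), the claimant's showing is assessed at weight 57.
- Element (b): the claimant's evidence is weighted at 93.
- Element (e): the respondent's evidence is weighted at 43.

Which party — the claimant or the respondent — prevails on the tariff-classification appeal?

Stage 1 (claimant, the criminal standard, weight is at least 91): (a) 93 (respondent's 3 disregarded) ≥ 91 — meets; (b) 93 ≥ 91 — meets.
  Stage 1 carried; the burden shifts to the respondent.
Stage 2 (respondent, a more-likely-than-not showing, weight is at least 50): (c) 47 < 50 — fails.
  The respondent does not carry Stage 2.
The claimant prevails.

claimant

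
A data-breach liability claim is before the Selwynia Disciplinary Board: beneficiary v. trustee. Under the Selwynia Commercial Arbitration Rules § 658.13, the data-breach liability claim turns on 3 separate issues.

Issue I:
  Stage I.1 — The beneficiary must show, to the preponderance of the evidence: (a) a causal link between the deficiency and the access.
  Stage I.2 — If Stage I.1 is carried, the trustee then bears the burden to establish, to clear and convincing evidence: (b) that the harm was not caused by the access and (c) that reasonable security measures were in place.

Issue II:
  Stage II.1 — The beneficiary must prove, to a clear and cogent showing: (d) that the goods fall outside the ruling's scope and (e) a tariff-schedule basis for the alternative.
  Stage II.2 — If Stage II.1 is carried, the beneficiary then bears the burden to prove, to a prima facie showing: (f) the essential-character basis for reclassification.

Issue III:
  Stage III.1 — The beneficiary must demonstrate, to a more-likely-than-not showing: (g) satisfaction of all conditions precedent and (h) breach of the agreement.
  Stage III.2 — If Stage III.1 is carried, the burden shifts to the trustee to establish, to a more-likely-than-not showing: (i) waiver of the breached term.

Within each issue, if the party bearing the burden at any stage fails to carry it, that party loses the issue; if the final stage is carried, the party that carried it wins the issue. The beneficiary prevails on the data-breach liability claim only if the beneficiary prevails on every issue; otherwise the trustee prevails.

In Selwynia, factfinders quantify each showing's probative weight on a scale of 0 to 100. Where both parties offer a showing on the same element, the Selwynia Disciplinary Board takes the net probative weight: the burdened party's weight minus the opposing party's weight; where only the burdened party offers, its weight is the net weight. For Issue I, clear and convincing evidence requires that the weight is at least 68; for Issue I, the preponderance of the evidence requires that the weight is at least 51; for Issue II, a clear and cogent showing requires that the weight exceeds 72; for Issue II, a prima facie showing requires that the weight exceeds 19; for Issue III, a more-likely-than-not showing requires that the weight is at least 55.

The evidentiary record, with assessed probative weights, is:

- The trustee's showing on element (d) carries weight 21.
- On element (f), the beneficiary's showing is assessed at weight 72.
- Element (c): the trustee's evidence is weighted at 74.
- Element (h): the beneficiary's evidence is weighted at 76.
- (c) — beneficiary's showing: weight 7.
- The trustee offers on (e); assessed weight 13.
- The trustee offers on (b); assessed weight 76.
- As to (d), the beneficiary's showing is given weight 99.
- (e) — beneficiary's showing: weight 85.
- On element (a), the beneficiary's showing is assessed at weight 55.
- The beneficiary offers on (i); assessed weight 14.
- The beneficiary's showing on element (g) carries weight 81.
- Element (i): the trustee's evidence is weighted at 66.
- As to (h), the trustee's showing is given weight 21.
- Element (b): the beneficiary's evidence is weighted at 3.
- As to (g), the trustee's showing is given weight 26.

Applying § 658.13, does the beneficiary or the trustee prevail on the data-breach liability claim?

— Issue I —
Stage I.1 (beneficiary, the preponderance of the evidence, weight is at least 51): (a) 55 ≥ 51 — meets.
  All elements met. The burden passes to the trustee.
Stage I.2 (trustee, clear and convincing evidence, weight is at least 68): (b) net 76−3=73 ≥ 68 — meets; (c) net 74−7=67 < 68 — fails.
  The trustee does not carry Stage I.2.
The beneficiary prevails on this issue.
— Issue II —
Stage II.1 — burden on beneficiary; standard: a clear and cogent showing (weight exceeds 72).
    (d): 99 − 21 = 78 > 72 [met]
    (e): 85 − 13 = 72 ≤ 72 [not met]
  Not every element is met, so the beneficiary fails to carry Stage II.1.
So the trustee prevails on this issue.
— Issue III —
At Stage III.1 the beneficiary must meet a more-likely-than-not showing (weight is at least 55): on (g) the weight is 81 less the opposing 26 gives net 55, which does reach 55, so (g) meets the standard; on (h) the weight is 76 less the opposing 21 gives net 55, ≥ 55, so (h) meets the standard.
  All elements met. The burden passes to the trustee.
At Stage III.2 the trustee must meet a more-likely-than-not showing (weight is at least 55): on (i) the weight is 66 less the opposing 14 gives net 52, < 55, so (i) does not meet the standard.
  The trustee does not carry Stage III.2.
The analysis ends at Stage III.2; the beneficiary prevails on this issue.
Per-issue: Issue I → beneficiary; Issue II → trustee; Issue III → beneficiary. The beneficiary must prevail on every issue; overall, the trustee prevails.

trustee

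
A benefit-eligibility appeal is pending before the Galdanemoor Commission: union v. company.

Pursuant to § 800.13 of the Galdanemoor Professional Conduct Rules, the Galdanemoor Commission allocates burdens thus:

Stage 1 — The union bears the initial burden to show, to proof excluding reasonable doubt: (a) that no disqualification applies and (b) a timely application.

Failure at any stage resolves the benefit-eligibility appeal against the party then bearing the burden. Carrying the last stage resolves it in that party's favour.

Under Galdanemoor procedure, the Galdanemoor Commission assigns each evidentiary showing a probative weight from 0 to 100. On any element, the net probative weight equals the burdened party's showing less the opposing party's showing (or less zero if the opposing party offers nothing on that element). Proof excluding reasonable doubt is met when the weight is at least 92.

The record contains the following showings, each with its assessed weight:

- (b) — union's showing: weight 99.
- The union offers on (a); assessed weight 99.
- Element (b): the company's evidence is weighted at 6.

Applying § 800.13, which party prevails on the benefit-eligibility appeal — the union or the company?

Stage 1 — burden on union; standard: proof excluding reasonable doubt (weight is at least 92).
    (a): 99 ≥ 92 [met]
    (b): 99 − 6 = 93 ≥ 92 [met]
  The union carries the last stage.
With every stage satisfied, the union prevails.

union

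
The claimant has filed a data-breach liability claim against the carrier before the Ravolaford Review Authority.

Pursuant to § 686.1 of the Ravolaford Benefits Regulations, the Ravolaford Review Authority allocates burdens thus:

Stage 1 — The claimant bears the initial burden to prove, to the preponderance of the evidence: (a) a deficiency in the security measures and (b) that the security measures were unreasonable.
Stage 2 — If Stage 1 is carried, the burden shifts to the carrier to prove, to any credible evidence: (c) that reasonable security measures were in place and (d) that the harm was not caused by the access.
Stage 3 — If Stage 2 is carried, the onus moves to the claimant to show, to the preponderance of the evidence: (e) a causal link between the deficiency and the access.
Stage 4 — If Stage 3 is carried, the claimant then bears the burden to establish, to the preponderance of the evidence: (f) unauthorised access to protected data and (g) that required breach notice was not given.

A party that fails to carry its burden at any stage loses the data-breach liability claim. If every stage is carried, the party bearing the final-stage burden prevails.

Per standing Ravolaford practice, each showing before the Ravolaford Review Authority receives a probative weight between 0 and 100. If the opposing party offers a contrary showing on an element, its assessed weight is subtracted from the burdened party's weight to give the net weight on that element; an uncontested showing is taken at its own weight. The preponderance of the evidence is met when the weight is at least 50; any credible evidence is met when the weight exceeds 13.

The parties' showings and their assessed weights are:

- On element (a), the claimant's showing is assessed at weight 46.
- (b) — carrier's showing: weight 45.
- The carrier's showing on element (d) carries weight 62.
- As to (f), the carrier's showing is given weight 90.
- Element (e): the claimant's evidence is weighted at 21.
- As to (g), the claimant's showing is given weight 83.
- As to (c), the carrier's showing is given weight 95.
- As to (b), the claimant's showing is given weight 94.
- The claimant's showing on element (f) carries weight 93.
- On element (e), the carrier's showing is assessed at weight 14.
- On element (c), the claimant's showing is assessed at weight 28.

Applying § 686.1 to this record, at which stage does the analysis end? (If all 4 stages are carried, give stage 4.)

stage 1

Stage 1 (claimant, the preponderance of the evidence, weight is at least 50): (a) 46 < 50 — fails; (b) net 94−45=49 < 50 — fails.
  Stage 1 not carried; the claimant fails its burden.
The carrier prevails.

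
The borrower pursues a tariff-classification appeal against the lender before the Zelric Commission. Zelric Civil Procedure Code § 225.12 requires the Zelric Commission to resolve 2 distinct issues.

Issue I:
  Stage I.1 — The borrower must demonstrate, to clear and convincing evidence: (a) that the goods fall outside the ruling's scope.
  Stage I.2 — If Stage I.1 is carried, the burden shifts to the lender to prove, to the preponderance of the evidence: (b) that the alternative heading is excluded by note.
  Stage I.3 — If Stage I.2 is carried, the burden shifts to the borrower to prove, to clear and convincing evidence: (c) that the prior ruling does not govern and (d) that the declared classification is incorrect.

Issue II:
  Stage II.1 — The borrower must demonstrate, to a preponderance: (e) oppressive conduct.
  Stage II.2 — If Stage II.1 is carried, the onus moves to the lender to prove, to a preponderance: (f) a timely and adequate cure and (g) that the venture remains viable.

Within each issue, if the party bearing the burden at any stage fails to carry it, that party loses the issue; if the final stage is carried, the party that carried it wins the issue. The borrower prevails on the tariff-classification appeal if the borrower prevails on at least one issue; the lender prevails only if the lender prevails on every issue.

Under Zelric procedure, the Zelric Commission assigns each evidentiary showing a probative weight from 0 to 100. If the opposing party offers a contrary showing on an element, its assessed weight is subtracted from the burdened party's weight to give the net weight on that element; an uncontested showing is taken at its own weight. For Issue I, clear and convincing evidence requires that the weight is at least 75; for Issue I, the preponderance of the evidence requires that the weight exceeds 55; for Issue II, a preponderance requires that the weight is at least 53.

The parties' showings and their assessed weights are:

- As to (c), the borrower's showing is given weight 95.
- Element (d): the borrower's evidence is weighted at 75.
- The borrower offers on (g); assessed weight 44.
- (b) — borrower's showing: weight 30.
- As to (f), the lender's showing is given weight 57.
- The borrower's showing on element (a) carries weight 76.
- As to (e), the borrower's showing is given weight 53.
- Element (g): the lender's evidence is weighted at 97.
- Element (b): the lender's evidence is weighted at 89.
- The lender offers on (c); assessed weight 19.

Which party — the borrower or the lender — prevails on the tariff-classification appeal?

— Issue I —
At Stage I.1 the borrower must meet clear and convincing evidence (weight is at least 75): on (a) the weight is 76, which does reach 75, so (a) meets the standard.
  Stage I.1 carried; the burden shifts to the lender.
At Stage I.2 the lender must meet the preponderance of the evidence (weight exceeds 55): on (b) the weight is 89 less the opposing 30 gives net 59, which does exceed 55, so (b) meets the standard.
  Stage I.2 is satisfied; the onus moves to the borrower.
At Stage I.3 the borrower must meet clear and convincing evidence (weight is at least 75): on (c) the weight is 95 less the opposing 19 gives net 76, which does reach 75, so (c) meets the standard; on (d) the weight is 75, ≥ 75, so (d) meets the standard.
  All elements met at the final stage.
With every stage satisfied, the borrower prevails on this issue.
— Issue II —
Stage II.1 — burden on borrower; standard: a preponderance (weight is at least 53).
    (e): 53 ≥ 53 [met]
  The borrower carries Stage II.1; the lender now bears the burden.
Stage II.2 — burden on lender; standard: a preponderance (weight is at least 53).
    (f): 57 ≥ 53 [met]
    (g): 97 − 44 = 53 ≥ 53 [met]
  Stage II.2 carried; the final stage is satisfied.
With every stage satisfied, the lender prevails on this issue.
Per-issue: Issue I → borrower; Issue II → lender. The borrower must prevail on at least one issue; overall, the borrower prevails.

borrower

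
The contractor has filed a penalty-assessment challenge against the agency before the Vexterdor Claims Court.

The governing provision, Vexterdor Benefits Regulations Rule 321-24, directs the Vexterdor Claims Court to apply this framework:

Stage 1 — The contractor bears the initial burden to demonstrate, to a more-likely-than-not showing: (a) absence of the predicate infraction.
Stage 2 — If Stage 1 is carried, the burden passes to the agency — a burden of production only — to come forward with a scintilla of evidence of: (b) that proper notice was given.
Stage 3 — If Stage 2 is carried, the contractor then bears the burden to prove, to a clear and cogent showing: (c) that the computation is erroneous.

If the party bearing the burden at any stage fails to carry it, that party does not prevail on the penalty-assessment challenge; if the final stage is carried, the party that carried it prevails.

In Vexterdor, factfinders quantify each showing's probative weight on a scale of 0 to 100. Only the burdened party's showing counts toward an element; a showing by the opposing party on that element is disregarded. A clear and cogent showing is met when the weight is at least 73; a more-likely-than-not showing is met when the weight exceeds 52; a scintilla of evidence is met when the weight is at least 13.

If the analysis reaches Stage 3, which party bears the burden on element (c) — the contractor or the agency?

contractor

Stage 3's rule assigns the burden to the contractor (to a clear and cogent showing).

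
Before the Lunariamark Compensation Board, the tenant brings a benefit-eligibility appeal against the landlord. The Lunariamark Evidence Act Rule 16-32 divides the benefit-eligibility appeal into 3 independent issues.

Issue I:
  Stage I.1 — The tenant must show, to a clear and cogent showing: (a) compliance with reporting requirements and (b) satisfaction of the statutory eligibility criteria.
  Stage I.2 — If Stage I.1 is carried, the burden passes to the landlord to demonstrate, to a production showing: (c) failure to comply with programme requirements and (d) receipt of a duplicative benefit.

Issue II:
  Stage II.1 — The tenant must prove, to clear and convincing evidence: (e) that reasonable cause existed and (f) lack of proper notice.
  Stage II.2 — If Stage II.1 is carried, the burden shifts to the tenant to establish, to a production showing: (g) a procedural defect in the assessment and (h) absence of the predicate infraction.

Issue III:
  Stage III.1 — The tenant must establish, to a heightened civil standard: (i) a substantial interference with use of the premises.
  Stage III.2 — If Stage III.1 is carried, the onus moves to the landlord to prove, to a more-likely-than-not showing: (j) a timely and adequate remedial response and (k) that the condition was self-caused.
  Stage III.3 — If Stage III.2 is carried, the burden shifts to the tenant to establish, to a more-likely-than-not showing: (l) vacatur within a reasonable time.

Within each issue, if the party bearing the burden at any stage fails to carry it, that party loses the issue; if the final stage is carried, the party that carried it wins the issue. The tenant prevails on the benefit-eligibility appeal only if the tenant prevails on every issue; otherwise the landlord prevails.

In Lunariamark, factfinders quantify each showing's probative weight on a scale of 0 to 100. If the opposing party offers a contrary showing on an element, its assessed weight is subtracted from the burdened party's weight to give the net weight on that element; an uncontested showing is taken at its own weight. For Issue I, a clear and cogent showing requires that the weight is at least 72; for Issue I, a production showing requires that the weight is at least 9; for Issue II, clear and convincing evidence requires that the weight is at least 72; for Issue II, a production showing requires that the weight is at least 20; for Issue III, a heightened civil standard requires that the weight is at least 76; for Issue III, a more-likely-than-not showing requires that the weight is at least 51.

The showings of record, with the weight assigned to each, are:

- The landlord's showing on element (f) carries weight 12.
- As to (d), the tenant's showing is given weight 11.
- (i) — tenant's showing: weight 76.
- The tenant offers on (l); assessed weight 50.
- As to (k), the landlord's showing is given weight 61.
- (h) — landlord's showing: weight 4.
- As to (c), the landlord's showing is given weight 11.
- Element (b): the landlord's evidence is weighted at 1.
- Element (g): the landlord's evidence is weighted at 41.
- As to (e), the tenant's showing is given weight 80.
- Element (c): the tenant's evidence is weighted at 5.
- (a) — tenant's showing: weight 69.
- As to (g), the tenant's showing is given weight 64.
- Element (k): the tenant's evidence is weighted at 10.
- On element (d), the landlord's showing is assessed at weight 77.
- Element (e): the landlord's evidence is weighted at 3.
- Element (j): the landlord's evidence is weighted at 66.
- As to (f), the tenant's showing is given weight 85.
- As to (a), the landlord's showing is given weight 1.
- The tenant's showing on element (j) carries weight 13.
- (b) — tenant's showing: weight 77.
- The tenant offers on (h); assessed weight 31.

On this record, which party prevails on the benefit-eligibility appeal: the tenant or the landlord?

— Issue I —
At Stage I.1 the tenant must meet a clear and cogent showing (weight is at least 72): on (a) the weight is 69 less the opposing 1 gives net 68, < 72, so (a) does not meet the standard; on (b) the weight is 77 less the opposing 1 gives net 76, which does reach 72, so (b) meets the standard.
  Not every element is met, so the tenant fails to carry Stage I.1.
The landlord prevails on this issue.
— Issue II —
At Stage II.1 the tenant must meet clear and convincing evidence (weight is at least 72): on (e) the weight is 80 less the opposing 3 gives net 77, which does reach 72, so (e) meets the standard; on (f) the weight is 85 less the opposing 12 gives net 73, which does reach 72, so (f) meets the standard.
  Stage II.1 is satisfied; the tenant continues to bear the burden.
At Stage II.2 the tenant must meet a production showing (weight is at least 20): on (g) the weight is 64 less the opposing 41 gives net 23, ≥ 20, so (g) meets the standard; on (h) the weight is 31 less the opposing 4 gives net 27, ≥ 20, so (h) meets the standard.
  All elements met at the final stage.
With every stage satisfied, the tenant prevails on this issue.
— Issue III —
Stage III.1 (tenant, a heightened civil standard, weight is at least 76): (i) 76 ≥ 76 — meets.
  Stage III.1 carried; the burden shifts to the landlord.
Stage III.2 (landlord, a more-likely-than-not showing, weight is at least 51): (j) net 66−13=53 ≥ 51 — meets; (k) net 61−10=51 ≥ 51 — meets.
  All elements met. The burden passes to the tenant.
Stage III.3 (tenant, a more-likely-than-not showing, weight is at least 51): (l) 50 < 51 — fails.
  Not every element is met, so the tenant fails to carry Stage III.3.
So the landlord prevails on this issue.
Per-issue: Issue I → landlord; Issue II → tenant; Issue III → landlord. The tenant must prevail on every issue; overall, the landlord prevails.

landlord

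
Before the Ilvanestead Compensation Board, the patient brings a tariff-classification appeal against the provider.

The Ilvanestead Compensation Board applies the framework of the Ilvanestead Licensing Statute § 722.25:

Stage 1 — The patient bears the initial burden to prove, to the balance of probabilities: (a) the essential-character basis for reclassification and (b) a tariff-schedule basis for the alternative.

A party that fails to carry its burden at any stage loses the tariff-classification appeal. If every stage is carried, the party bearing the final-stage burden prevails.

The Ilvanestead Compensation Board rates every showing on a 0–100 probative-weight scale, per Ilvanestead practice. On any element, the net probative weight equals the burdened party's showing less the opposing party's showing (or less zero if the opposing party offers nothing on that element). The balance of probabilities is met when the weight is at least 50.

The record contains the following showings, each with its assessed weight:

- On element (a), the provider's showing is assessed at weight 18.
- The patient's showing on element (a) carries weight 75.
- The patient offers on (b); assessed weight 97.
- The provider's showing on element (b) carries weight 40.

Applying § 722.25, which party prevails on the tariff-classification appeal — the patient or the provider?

Stage 1 — burden on patient; standard: the balance of probabilities (weight is at least 50).
    (a): 75 − 18 = 57 ≥ 50 [met]
    (b): 97 − 40 = 57 ≥ 50 [met]
  All elements met at the final stage.
All stages carried — the patient prevails.

patient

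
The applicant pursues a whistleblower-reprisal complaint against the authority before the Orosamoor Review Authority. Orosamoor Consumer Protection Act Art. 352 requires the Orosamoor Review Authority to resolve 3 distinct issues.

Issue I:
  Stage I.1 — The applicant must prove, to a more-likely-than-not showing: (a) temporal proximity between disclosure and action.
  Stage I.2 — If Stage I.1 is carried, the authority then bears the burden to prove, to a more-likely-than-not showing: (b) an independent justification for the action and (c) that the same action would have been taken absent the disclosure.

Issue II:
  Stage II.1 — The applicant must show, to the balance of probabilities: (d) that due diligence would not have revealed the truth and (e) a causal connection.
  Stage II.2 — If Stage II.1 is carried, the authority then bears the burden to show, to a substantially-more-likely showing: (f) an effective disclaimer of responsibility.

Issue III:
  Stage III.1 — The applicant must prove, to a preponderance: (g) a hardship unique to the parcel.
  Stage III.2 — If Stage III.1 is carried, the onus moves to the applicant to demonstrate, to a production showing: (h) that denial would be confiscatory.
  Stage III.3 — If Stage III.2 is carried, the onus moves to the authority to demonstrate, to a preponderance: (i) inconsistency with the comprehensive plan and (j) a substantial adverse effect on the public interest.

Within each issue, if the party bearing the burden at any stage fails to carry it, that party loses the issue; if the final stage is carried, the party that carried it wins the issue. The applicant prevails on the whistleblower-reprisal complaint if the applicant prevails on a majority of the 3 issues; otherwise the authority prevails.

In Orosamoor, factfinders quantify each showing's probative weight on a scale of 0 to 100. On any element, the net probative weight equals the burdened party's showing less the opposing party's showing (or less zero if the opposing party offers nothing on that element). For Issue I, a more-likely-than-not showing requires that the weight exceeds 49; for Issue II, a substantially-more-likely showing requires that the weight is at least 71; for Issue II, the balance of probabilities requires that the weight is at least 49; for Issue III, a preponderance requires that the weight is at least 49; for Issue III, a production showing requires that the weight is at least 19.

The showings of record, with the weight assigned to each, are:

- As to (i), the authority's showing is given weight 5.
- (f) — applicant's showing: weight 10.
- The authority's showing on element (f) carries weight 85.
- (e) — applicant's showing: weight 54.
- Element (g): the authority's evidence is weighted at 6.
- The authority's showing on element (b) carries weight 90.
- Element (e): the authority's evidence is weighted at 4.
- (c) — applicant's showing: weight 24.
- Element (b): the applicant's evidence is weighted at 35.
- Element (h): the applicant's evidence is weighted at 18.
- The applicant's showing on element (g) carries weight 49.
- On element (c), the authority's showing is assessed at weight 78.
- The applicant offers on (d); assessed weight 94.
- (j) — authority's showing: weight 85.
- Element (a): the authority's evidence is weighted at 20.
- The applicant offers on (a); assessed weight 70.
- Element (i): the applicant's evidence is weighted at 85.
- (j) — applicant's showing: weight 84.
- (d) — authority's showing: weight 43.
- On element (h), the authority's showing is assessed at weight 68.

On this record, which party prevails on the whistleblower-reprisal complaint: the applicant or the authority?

— Issue I —
At Stage I.1 the applicant must meet a more-likely-than-not showing (weight exceeds 49): on (a) the weight is 70 less the opposing 20 gives net 50, which does exceed 49, so (a) meets the standard.
  All elements met. The burden passes to the authority.
At Stage I.2 the authority must meet a more-likely-than-not showing (weight exceeds 49): on (b) the weight is 90 less the opposing 35 gives net 55, which does exceed 49, so (b) meets the standard; on (c) the weight is 78 less the opposing 24 gives net 54, > 49, so (c) meets the standard.
  Stage I.2 carried; the final stage is satisfied.
Every stage carried; the authority prevails on this issue.
— Issue II —
Stage II.1 (applicant, the balance of probabilities, weight is at least 49): (d) net 94−43=51 ≥ 49 — meets; (e) net 54−4=50 ≥ 49 — meets.
  All elements met. The burden passes to the authority.
Stage II.2 (authority, a substantially-more-likely showing, weight is at least 71): (f) net 85−10=75 ≥ 71 — meets.
  All elements met at the final stage.
Every stage carried; the authority prevails on this issue.
— Issue III —
At Stage III.1 the applicant must meet a preponderance (weight is at least 49): on (g) the weight is 49 less the opposing 6 gives net 43, which does not reach 49, so (g) does not meet the standard.
  The applicant does not carry Stage III.1.
The analysis ends at Stage III.1; the authority prevails on this issue.
Per-issue: Issue I → authority; Issue II → authority; Issue III → authority. The applicant must prevail on a majority of issues; overall, the authority prevails.

authority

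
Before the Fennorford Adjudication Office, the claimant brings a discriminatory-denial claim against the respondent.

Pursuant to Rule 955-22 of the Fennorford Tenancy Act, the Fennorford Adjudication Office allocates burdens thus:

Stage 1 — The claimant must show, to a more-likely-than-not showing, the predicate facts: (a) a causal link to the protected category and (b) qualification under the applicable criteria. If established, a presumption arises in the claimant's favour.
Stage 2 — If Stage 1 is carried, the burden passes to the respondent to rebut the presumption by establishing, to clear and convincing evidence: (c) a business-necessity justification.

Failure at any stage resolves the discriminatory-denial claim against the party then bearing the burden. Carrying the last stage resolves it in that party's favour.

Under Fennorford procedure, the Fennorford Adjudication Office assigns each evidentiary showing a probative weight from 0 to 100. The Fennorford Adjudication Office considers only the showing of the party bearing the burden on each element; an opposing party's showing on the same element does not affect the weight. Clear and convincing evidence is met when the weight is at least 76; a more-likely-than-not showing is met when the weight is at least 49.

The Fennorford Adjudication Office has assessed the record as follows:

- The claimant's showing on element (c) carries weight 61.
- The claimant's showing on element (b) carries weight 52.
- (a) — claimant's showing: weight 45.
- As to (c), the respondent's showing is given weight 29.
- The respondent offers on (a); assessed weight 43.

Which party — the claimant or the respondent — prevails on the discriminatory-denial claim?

respondent

At Stage 1 the claimant must meet a more-likely-than-not showing (weight is at least 49): on (a) the weight is 45 (the respondent's 43 is given no effect), which does not reach 49, so (a) does not meet the standard; on (b) the weight is 52, which does reach 49, so (b) meets the standard.
  Not every element is met, so the claimant fails to carry Stage 1.
So the respondent prevails.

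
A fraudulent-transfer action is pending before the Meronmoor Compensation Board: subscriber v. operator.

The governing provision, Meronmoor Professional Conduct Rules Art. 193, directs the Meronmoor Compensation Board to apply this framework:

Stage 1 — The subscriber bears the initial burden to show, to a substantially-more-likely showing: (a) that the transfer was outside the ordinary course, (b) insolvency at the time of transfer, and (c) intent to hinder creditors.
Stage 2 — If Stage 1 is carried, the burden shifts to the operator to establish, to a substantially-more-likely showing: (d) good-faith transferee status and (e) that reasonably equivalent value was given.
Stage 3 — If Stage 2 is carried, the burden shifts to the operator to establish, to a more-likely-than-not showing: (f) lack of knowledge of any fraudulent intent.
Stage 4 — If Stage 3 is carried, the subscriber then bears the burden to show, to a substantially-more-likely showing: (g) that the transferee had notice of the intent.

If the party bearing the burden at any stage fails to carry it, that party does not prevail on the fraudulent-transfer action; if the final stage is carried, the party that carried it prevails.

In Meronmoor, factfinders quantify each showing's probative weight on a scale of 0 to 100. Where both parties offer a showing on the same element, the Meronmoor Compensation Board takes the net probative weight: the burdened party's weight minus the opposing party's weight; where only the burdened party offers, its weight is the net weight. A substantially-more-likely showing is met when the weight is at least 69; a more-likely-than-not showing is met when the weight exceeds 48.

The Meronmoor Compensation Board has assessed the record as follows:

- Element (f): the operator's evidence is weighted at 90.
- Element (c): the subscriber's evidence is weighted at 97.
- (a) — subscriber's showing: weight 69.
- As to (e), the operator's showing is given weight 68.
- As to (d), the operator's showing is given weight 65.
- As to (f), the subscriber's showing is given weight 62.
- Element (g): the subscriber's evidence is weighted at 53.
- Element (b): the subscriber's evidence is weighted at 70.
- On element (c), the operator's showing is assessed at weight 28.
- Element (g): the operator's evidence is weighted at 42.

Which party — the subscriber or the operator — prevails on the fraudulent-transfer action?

subscriber

At Stage 1 the subscriber must meet a substantially-more-likely showing (weight is at least 69): on (a) the weight is 69, ≥ 69, so (a) meets the standard; on (b) the weight is 70, ≥ 69, so (b) meets the standard; on (c) the weight is 97 less the opposing 28 gives net 69, which does reach 69, so (c) meets the standard.
  Stage 1 carried; the burden shifts to the operator.
At Stage 2 the operator must meet a substantially-more-likely showing (weight is at least 69): on (d) the weight is 65, which does not reach 69, so (d) does not meet the standard; on (e) the weight is 68, which does not reach 69, so (e) does not meet the standard.
  Not every element is met, so the operator fails to carry Stage 2.
The subscriber prevails.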